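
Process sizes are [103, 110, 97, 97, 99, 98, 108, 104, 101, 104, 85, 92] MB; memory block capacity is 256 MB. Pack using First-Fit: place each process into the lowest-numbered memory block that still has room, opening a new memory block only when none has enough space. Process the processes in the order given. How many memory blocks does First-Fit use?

6 memory blocks

memory block 1: place 103 MB, 153 MB left
memory block 1: place 110 MB, 43 MB left
memory block 2: place 97 MB, 159 MB left
memory block 2: place 97 MB, 62 MB left
memory block 3: place 99 MB, 157 MB left
memory block 3: place 98 MB, 59 MB left
memory block 4: place 108 MB, 148 MB left
memory block 4: place 104 MB, 44 MB left
memory block 5: place 101 MB, 155 MB left
memory block 5: place 104 MB, 51 MB left
memory block 6: place 85 MB, 171 MB left
memory block 6: place 92 MB, 79 MB left
Final memory blocks: [103,110] [97,97] [99,98] [108,104] [101,104] [85,92].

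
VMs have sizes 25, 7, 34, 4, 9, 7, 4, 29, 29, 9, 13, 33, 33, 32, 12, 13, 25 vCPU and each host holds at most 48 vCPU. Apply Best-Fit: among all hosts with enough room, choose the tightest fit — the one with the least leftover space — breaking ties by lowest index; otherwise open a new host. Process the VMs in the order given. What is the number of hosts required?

8 hosts

25 vCPU → host 1 (remaining 23 vCPU)
7 vCPU → host 1 (remaining 16 vCPU)
34 vCPU → host 2 (remaining 14 vCPU)
4 vCPU → host 2 (remaining 10 vCPU)
9 vCPU → host 2 (remaining 1 vCPU)
7 vCPU → host 1 (remaining 9 vCPU)
4 vCPU → host 1 (remaining 5 vCPU)
29 vCPU → host 3 (remaining 19 vCPU)
29 vCPU → host 4 (remaining 19 vCPU)
9 vCPU → host 3 (remaining 10 vCPU)
13 vCPU → host 4 (remaining 6 vCPU)
33 vCPU → host 5 (remaining 15 vCPU)
33 vCPU → host 6 (remaining 15 vCPU)
32 vCPU → host 7 (remaining 16 vCPU)
12 vCPU → host 5 (remaining 3 vCPU)
13 vCPU → host 6 (remaining 2 vCPU)
25 vCPU → host 8 (remaining 23 vCPU)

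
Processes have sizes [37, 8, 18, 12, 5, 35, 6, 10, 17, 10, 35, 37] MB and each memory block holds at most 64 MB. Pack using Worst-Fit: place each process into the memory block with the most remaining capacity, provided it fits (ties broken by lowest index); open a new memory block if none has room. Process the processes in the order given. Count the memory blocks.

memory block 1: place 37 MB, 27 MB left
memory block 1: place 8 MB, 19 MB left
memory block 1: place 18 MB, 1 MB left
memory block 2: place 12 MB, 52 MB left
memory block 2: place 5 MB, 47 MB left
memory block 2: place 35 MB, 12 MB left
memory block 2: place 6 MB, 6 MB left
memory block 3: place 10 MB, 54 MB left
memory block 3: place 17 MB, 37 MB left
memory block 3: place 10 MB, 27 MB left
memory block 4: place 35 MB, 29 MB left
memory block 5: place 37 MB, 27 MB left

5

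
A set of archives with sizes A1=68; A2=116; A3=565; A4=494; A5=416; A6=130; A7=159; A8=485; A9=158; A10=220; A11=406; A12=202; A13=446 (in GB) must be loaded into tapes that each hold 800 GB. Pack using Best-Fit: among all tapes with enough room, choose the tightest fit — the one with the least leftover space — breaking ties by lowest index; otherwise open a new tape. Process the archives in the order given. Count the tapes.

6 tapes

tape 1: place A1 (68 GB), 732 GB left
tape 1: place A2 (116 GB), 616 GB left
tape 1: place A3 (565 GB), 51 GB left
tape 2: place A4 (494 GB), 306 GB left
tape 3: place A5 (416 GB), 384 GB left
tape 2: place A6 (130 GB), 176 GB left
tape 2: place A7 (159 GB), 17 GB left
tape 4: place A8 (485 GB), 315 GB left
tape 4: place A9 (158 GB), 157 GB left
tape 3: place A10 (220 GB), 164 GB left
tape 5: place A11 (406 GB), 394 GB left
tape 5: place A12 (202 GB), 192 GB left
tape 6: place A13 (446 GB), 354 GB left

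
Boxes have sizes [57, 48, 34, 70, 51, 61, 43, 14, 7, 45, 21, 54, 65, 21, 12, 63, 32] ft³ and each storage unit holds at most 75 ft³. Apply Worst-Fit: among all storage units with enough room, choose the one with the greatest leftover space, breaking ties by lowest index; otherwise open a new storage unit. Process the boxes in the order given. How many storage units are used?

57 ft³ → storage unit 1 (remaining 18 ft³)
48 ft³ → storage unit 2 (remaining 27 ft³)
34 ft³ → storage unit 3 (remaining 41 ft³)
70 ft³ → storage unit 4 (remaining 5 ft³)
51 ft³ → storage unit 5 (remaining 24 ft³)
61 ft³ → storage unit 6 (remaining 14 ft³)
43 ft³ → storage unit 7 (remaining 32 ft³)
14 ft³ → storage unit 3 (remaining 27 ft³)
7 ft³ → storage unit 7 (remaining 25 ft³)
45 ft³ → storage unit 8 (remaining 30 ft³)
21 ft³ → storage unit 8 (remaining 9 ft³)
54 ft³ → storage unit 9 (remaining 21 ft³)
65 ft³ → storage unit 10 (remaining 10 ft³)
21 ft³ → storage unit 2 (remaining 6 ft³)
12 ft³ → storage unit 3 (remaining 15 ft³)
63 ft³ → storage unit 11 (remaining 12 ft³)
32 ft³ → storage unit 12 (remaining 43 ft³)

12 storage units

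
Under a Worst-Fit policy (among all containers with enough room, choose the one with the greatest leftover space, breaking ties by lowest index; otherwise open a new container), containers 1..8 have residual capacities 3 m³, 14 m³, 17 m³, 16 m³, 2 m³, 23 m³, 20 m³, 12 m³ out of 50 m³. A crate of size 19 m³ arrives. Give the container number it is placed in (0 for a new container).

Containers with room: container 6 (23 m³), container 7 (20 m³).
Most room is container 6 with 23 m³ free.

6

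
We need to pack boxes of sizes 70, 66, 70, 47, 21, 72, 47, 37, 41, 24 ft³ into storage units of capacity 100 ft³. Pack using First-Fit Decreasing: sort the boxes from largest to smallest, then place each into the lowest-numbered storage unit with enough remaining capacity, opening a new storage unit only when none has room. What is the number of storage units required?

Sorted descending: 72, 70, 70, 66, 47, 47, 41, 37, 24, 21.
72 ft³ → storage unit 1 (remaining 28 ft³)
70 ft³ → storage unit 2 (remaining 30 ft³)
70 ft³ → storage unit 3 (remaining 30 ft³)
66 ft³ → storage unit 4 (remaining 34 ft³)
47 ft³ → storage unit 5 (remaining 53 ft³)
47 ft³ → storage unit 5 (remaining 6 ft³)
41 ft³ → storage unit 6 (remaining 59 ft³)
37 ft³ → storage unit 6 (remaining 22 ft³)
24 ft³ → storage unit 1 (remaining 4 ft³)
21 ft³ → storage unit 2 (remaining 9 ft³)

6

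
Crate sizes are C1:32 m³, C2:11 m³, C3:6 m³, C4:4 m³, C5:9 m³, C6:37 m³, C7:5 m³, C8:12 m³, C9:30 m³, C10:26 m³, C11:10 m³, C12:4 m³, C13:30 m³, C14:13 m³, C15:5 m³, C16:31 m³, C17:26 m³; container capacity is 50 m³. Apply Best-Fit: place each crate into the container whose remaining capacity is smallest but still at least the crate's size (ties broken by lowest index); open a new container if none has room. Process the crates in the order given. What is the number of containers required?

Put C1 (32 m³) in container 1; 18 m³ remain.
Put C2 (11 m³) in container 1; 7 m³ remain.
Put C3 (6 m³) in container 1; 1 m³ remain.
Put C4 (4 m³) in container 2; 46 m³ remain.
Put C5 (9 m³) in container 2; 37 m³ remain.
Put C6 (37 m³) in container 2; 0 m³ remain.
Put C7 (5 m³) in container 3; 45 m³ remain.
Put C8 (12 m³) in container 3; 33 m³ remain.
Put C9 (30 m³) in container 3; 3 m³ remain.
Put C10 (26 m³) in container 4; 24 m³ remain.
Put C11 (10 m³) in container 4; 14 m³ remain.
Put C12 (4 m³) in container 4; 10 m³ remain.
Put C13 (30 m³) in container 5; 20 m³ remain.
Put C14 (13 m³) in container 5; 7 m³ remain.
Put C15 (5 m³) in container 5; 2 m³ remain.
Put C16 (31 m³) in container 6; 19 m³ remain.
Put C17 (26 m³) in container 7; 24 m³ remain.

7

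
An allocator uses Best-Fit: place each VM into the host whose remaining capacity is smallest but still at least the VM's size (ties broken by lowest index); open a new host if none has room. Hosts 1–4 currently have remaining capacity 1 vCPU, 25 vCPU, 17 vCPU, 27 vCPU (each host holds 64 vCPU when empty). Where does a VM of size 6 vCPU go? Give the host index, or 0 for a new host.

Hosts with room: host 2 (25 vCPU), host 3 (17 vCPU), host 4 (27 vCPU).
Tightest fit is host 3 with 17 vCPU free.

3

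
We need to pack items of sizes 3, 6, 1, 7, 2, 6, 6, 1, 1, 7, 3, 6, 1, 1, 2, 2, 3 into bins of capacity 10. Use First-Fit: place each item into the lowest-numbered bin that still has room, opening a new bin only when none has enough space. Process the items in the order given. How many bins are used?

Put 3 in bin 1; 7 remain.
Put 6 in bin 1; 1 remain.
Put 1 in bin 1; 0 remain.
Put 7 in bin 2; 3 remain.
Put 2 in bin 2; 1 remain.
Put 6 in bin 3; 4 remain.
Put 6 in bin 4; 4 remain.
Put 1 in bin 2; 0 remain.
Put 1 in bin 3; 3 remain.
Put 7 in bin 5; 3 remain.
Put 3 in bin 3; 0 remain.
Put 6 in bin 6; 4 remain.
Put 1 in bin 4; 3 remain.
Put 1 in bin 4; 2 remain.
Put 2 in bin 4; 0 remain.
Put 2 in bin 5; 1 remain.
Put 3 in bin 6; 1 remain.

6 bins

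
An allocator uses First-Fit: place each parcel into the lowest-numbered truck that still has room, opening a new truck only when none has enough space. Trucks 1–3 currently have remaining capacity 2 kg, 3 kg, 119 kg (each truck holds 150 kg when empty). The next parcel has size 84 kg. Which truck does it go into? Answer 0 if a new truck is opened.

Trucks with room: truck 3 (119 kg).
The first with room is truck 3.

3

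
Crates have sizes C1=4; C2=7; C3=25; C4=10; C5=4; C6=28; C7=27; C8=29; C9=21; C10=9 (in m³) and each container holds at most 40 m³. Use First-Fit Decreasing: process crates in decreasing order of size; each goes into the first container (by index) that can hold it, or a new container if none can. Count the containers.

Sorted descending: 29, 28, 27, 25, 21, 10, 9, 7, 4, 4.
container 1: place 29 m³, 11 m³ left
container 2: place 28 m³, 12 m³ left
container 3: place 27 m³, 13 m³ left
container 4: place 25 m³, 15 m³ left
container 5: place 21 m³, 19 m³ left
container 1: place 10 m³, 1 m³ left
container 2: place 9 m³, 3 m³ left
container 3: place 7 m³, 6 m³ left
container 3: place 4 m³, 2 m³ left
container 4: place 4 m³, 11 m³ left

5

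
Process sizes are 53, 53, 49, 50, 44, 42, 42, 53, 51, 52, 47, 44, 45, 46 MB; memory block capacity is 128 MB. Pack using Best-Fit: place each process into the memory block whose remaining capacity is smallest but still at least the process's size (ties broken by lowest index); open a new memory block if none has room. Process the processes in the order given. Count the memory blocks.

Put 53 MB in memory block 1; 75 MB remain.
Put 53 MB in memory block 1; 22 MB remain.
Put 49 MB in memory block 2; 79 MB remain.
Put 50 MB in memory block 2; 29 MB remain.
Put 44 MB in memory block 3; 84 MB remain.
Put 42 MB in memory block 3; 42 MB remain.
Put 42 MB in memory block 3; 0 MB remain.
Put 53 MB in memory block 4; 75 MB remain.
Put 51 MB in memory block 4; 24 MB remain.
Put 52 MB in memory block 5; 76 MB remain.
Put 47 MB in memory block 5; 29 MB remain.
Put 44 MB in memory block 6; 84 MB remain.
Put 45 MB in memory block 6; 39 MB remain.
Put 46 MB in memory block 7; 82 MB remain.
Final memory blocks: [53,53] [49,50] [44,42,42] [53,51] [52,47] [44,45] [46].

7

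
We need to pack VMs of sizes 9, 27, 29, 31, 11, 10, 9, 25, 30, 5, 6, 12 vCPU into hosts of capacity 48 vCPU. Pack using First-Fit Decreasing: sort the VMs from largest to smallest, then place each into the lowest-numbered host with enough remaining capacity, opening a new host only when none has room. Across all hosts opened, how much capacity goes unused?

Sorted descending: 31, 30, 29, 27, 25, 12, 11, 10, 9, 9, 6, 5.
host 1: place 31 vCPU, 17 vCPU left
host 2: place 30 vCPU, 18 vCPU left
host 3: place 29 vCPU, 19 vCPU left
host 4: place 27 vCPU, 21 vCPU left
host 5: place 25 vCPU, 23 vCPU left
host 1: place 12 vCPU, 5 vCPU left
host 2: place 11 vCPU, 7 vCPU left
host 3: place 10 vCPU, 9 vCPU left
host 3: place 9 vCPU, 0 vCPU left
host 4: place 9 vCPU, 12 vCPU left
host 2: place 6 vCPU, 1 vCPU left
host 1: place 5 vCPU, 0 vCPU left
5 hosts × 48 vCPU = 240 vCPU; used 204 vCPU; unused 36 vCPU.

36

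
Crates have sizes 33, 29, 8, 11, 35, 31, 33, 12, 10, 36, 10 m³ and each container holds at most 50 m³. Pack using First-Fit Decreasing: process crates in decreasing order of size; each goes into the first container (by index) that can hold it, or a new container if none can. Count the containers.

Sorted descending: 36, 35, 33, 33, 31, 29, 12, 11, 10, 10, 8.
36 m³ → container 1 (remaining 14 m³)
35 m³ → container 2 (remaining 15 m³)
33 m³ → container 3 (remaining 17 m³)
33 m³ → container 4 (remaining 17 m³)
31 m³ → container 5 (remaining 19 m³)
29 m³ → container 6 (remaining 21 m³)
12 m³ → container 1 (remaining 2 m³)
11 m³ → container 2 (remaining 4 m³)
10 m³ → container 3 (remaining 7 m³)
10 m³ → container 4 (remaining 7 m³)
8 m³ → container 5 (remaining 11 m³)

6 containers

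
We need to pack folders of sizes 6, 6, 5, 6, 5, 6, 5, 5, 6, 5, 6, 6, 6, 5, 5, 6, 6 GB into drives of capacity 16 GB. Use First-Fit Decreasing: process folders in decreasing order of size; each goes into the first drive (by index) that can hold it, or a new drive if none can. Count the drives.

8 drives

Sorted descending: 6, 6, 6, 6, 6, 6, 6, 6, 6, 6, 5, 5, 5, 5, 5, 5, 5.
drive 1: place 6 GB, 10 GB left
drive 1: place 6 GB, 4 GB left
drive 2: place 6 GB, 10 GB left
drive 2: place 6 GB, 4 GB left
drive 3: place 6 GB, 10 GB left
drive 3: place 6 GB, 4 GB left
drive 4: place 6 GB, 10 GB left
drive 4: place 6 GB, 4 GB left
drive 5: place 6 GB, 10 GB left
drive 5: place 6 GB, 4 GB left
drive 6: place 5 GB, 11 GB left
drive 6: place 5 GB, 6 GB left
drive 6: place 5 GB, 1 GB left
drive 7: place 5 GB, 11 GB left
drive 7: place 5 GB, 6 GB left
drive 7: place 5 GB, 1 GB left
drive 8: place 5 GB, 11 GB left
Final drives: [6,6] [6,6] [6,6] [6,6] [6,6] [5,5,5] [5,5,5] [5].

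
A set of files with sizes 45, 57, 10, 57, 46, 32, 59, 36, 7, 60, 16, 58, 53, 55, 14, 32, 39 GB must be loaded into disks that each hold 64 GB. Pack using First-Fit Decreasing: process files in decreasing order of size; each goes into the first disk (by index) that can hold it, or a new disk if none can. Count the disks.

12 disks

Sorted descending: 60, 59, 58, 57, 57, 55, 53, 46, 45, 39, 36, 32, 32, 16, 14, 10, 7.
disk 1: place 60 GB, 4 GB left
disk 2: place 59 GB, 5 GB left
disk 3: place 58 GB, 6 GB left
disk 4: place 57 GB, 7 GB left
disk 5: place 57 GB, 7 GB left
disk 6: place 55 GB, 9 GB left
disk 7: place 53 GB, 11 GB left
disk 8: place 46 GB, 18 GB left
disk 9: place 45 GB, 19 GB left
disk 10: place 39 GB, 25 GB left
disk 11: place 36 GB, 28 GB left
disk 12: place 32 GB, 32 GB left
disk 12: place 32 GB, 0 GB left
disk 8: place 16 GB, 2 GB left
disk 9: place 14 GB, 5 GB left
disk 7: place 10 GB, 1 GB left
disk 4: place 7 GB, 0 GB left
Final disks: [60] [59] [58] [57,7] [57] [55] [53,10] [46,16] [45,14] [39] [36] [32,32].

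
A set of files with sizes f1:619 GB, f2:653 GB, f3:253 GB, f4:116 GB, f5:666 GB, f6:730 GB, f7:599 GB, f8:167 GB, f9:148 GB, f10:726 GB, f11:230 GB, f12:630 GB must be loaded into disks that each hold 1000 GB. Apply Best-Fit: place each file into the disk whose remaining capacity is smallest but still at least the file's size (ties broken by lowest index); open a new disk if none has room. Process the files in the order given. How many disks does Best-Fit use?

f1 (619 GB) → disk 1 (remaining 381 GB)
f2 (653 GB) → disk 2 (remaining 347 GB)
f3 (253 GB) → disk 2 (remaining 94 GB)
f4 (116 GB) → disk 1 (remaining 265 GB)
f5 (666 GB) → disk 3 (remaining 334 GB)
f6 (730 GB) → disk 4 (remaining 270 GB)
f7 (599 GB) → disk 5 (remaining 401 GB)
f8 (167 GB) → disk 1 (remaining 98 GB)
f9 (148 GB) → disk 4 (remaining 122 GB)
f10 (726 GB) → disk 6 (remaining 274 GB)
f11 (230 GB) → disk 6 (remaining 44 GB)
f12 (630 GB) → disk 7 (remaining 370 GB)

7 disks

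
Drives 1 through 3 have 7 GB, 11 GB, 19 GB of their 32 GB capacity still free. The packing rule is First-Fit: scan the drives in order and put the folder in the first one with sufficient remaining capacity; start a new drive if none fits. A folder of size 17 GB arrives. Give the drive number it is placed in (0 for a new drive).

Drives with room: drive 3 (19 GB).
The first with room is drive 3.

3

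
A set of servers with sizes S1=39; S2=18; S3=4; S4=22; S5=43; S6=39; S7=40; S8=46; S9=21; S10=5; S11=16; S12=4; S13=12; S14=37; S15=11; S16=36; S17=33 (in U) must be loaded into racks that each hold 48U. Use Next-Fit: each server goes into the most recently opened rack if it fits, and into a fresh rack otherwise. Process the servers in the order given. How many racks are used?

11 racks

S1 (39U) → rack 1 (remaining 9U)
S2 (18U) → rack 2 (remaining 30U)
S3 (4U) → rack 2 (remaining 26U)
S4 (22U) → rack 2 (remaining 4U)
S5 (43U) → rack 3 (remaining 5U)
S6 (39U) → rack 4 (remaining 9U)
S7 (40U) → rack 5 (remaining 8U)
S8 (46U) → rack 6 (remaining 2U)
S9 (21U) → rack 7 (remaining 27U)
S10 (5U) → rack 7 (remaining 22U)
S11 (16U) → rack 7 (remaining 6U)
S12 (4U) → rack 7 (remaining 2U)
S13 (12U) → rack 8 (remaining 36U)
S14 (37U) → rack 9 (remaining 11U)
S15 (11U) → rack 9 (remaining 0U)
S16 (36U) → rack 10 (remaining 12U)
S17 (33U) → rack 11 (remaining 15U)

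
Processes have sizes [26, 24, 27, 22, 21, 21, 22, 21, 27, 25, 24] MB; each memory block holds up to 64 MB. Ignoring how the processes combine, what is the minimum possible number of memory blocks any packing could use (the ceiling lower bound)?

Total size = 26 + 24 + 27 + 22 + 21 + 21 + 22 + 21 + 27 + 25 + 24 = 260 MB.
⌈260 / 64⌉ = 5.

5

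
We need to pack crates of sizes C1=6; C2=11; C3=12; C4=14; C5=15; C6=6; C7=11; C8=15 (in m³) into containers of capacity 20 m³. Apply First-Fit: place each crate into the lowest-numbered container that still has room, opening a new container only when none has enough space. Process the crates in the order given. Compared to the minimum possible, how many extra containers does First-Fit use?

0

First-Fit: [6,11] [12,6] [14] [15] [11] [15] → 6 containers.
6 crates exceed 10 m³ (half the capacity), and no two of those can share a container, so at least 6 containers are needed.
So 6 is already optimal.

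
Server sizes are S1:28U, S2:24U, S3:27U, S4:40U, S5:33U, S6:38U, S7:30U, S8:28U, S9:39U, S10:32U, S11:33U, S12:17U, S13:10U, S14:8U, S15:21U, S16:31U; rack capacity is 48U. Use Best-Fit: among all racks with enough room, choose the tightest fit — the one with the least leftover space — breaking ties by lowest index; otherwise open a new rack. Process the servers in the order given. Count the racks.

12

rack 1: place S1 (28U), 20U left
rack 2: place S2 (24U), 24U left
rack 3: place S3 (27U), 21U left
rack 4: place S4 (40U), 8U left
rack 5: place S5 (33U), 15U left
rack 6: place S6 (38U), 10U left
rack 7: place S7 (30U), 18U left
rack 8: place S8 (28U), 20U left
rack 9: place S9 (39U), 9U left
rack 10: place S10 (32U), 16U left
rack 11: place S11 (33U), 15U left
rack 7: place S12 (17U), 1U left
rack 6: place S13 (10U), 0U left
rack 4: place S14 (8U), 0U left
rack 3: place S15 (21U), 0U left
rack 12: place S16 (31U), 17U left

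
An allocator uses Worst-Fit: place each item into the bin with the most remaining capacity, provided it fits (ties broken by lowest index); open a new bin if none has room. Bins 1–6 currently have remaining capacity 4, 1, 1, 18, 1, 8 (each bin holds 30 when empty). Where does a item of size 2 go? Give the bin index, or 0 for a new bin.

Bins with room: bin 1 (4), bin 4 (18), bin 6 (8).
Most room is bin 4 with 18 free.

4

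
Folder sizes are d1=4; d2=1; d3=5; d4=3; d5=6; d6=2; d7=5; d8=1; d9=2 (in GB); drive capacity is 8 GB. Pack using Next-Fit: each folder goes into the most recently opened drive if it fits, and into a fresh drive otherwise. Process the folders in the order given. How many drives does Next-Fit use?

drive 1: place d1 (4 GB), 4 GB left
drive 1: place d2 (1 GB), 3 GB left
drive 2: place d3 (5 GB), 3 GB left
drive 2: place d4 (3 GB), 0 GB left
drive 3: place d5 (6 GB), 2 GB left
drive 3: place d6 (2 GB), 0 GB left
drive 4: place d7 (5 GB), 3 GB left
drive 4: place d8 (1 GB), 2 GB left
drive 4: place d9 (2 GB), 0 GB left
Final drives: [4,1] [5,3] [6,2] [5,1,2].

4 drives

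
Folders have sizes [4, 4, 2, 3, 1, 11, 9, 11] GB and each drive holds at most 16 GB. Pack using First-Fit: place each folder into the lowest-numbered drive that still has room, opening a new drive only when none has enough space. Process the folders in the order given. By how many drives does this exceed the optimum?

1

First-Fit: [4,4,2,3,1] [11] [9] [11] → 4 drives.
Total size 45 GB; any packing needs at least ⌈45/16⌉ = 3 drives.
An optimal packing achieves that bound: [11,4,1] [11,4] [9,3,2] → 3 drives.
Excess: 4 − 3 = 1.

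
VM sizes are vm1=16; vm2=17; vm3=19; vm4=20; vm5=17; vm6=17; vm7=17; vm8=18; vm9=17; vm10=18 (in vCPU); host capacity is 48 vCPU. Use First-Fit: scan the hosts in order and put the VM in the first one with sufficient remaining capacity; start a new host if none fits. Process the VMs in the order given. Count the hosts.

5 hosts

Put vm1 (16 vCPU) in host 1; 32 vCPU remain.
Put vm2 (17 vCPU) in host 1; 15 vCPU remain.
Put vm3 (19 vCPU) in host 2; 29 vCPU remain.
Put vm4 (20 vCPU) in host 2; 9 vCPU remain.
Put vm5 (17 vCPU) in host 3; 31 vCPU remain.
Put vm6 (17 vCPU) in host 3; 14 vCPU remain.
Put vm7 (17 vCPU) in host 4; 31 vCPU remain.
Put vm8 (18 vCPU) in host 4; 13 vCPU remain.
Put vm9 (17 vCPU) in host 5; 31 vCPU remain.
Put vm10 (18 vCPU) in host 5; 13 vCPU remain.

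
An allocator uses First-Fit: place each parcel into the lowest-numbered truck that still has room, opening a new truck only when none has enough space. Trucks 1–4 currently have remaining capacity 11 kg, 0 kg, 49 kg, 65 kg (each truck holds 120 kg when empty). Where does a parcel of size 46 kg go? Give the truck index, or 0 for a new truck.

3

Trucks with room: truck 3 (49 kg), truck 4 (65 kg).
The first with room is truck 3.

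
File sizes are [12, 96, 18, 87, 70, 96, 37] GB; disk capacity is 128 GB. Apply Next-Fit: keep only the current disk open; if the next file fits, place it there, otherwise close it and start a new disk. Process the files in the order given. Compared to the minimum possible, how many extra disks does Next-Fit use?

1

Next-Fit: [12,96,18] [87] [70] [96] [37] → 5 disks.
Total size 416 GB; any packing needs at least ⌈416/128⌉ = 4 disks.
An optimal packing achieves that bound: [96,18,12] [96] [87,37] [70] → 4 disks.
Excess: 5 − 4 = 1.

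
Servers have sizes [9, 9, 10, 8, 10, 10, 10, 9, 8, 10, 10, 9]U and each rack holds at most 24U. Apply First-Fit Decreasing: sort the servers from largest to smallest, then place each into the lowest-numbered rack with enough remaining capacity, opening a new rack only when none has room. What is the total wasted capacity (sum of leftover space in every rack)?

Sorted descending: 10, 10, 10, 10, 10, 10, 9, 9, 9, 9, 8, 8.
rack 1: place 10U, 14U left
rack 1: place 10U, 4U left
rack 2: place 10U, 14U left
rack 2: place 10U, 4U left
rack 3: place 10U, 14U left
rack 3: place 10U, 4U left
rack 4: place 9U, 15U left
rack 4: place 9U, 6U left
rack 5: place 9U, 15U left
rack 5: place 9U, 6U left
rack 6: place 8U, 16U left
rack 6: place 8U, 8U left
6 racks × 24U = 144U; used 112U; unused 32U.

32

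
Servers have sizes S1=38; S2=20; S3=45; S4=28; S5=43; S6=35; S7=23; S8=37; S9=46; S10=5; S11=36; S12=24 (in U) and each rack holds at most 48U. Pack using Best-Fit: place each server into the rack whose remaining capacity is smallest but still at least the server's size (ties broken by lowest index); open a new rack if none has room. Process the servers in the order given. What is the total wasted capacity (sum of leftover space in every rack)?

Put S1 (38U) in rack 1; 10U remain.
Put S2 (20U) in rack 2; 28U remain.
Put S3 (45U) in rack 3; 3U remain.
Put S4 (28U) in rack 2; 0U remain.
Put S5 (43U) in rack 4; 5U remain.
Put S6 (35U) in rack 5; 13U remain.
Put S7 (23U) in rack 6; 25U remain.
Put S8 (37U) in rack 7; 11U remain.
Put S9 (46U) in rack 8; 2U remain.
Put S10 (5U) in rack 4; 0U remain.
Put S11 (36U) in rack 9; 12U remain.
Put S12 (24U) in rack 6; 1U remain.
9 racks × 48U = 432U; used 380U; unused 52U.

52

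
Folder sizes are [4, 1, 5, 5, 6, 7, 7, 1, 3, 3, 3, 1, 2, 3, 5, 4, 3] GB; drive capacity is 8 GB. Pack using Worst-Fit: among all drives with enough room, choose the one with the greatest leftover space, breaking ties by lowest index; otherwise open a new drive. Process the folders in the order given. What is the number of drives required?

9 drives

Put 4 GB in drive 1; 4 GB remain.
Put 1 GB in drive 1; 3 GB remain.
Put 5 GB in drive 2; 3 GB remain.
Put 5 GB in drive 3; 3 GB remain.
Put 6 GB in drive 4; 2 GB remain.
Put 7 GB in drive 5; 1 GB remain.
Put 7 GB in drive 6; 1 GB remain.
Put 1 GB in drive 1; 2 GB remain.
Put 3 GB in drive 2; 0 GB remain.
Put 3 GB in drive 3; 0 GB remain.
Put 3 GB in drive 7; 5 GB remain.
Put 1 GB in drive 7; 4 GB remain.
Put 2 GB in drive 7; 2 GB remain.
Put 3 GB in drive 8; 5 GB remain.
Put 5 GB in drive 8; 0 GB remain.
Put 4 GB in drive 9; 4 GB remain.
Put 3 GB in drive 9; 1 GB remain.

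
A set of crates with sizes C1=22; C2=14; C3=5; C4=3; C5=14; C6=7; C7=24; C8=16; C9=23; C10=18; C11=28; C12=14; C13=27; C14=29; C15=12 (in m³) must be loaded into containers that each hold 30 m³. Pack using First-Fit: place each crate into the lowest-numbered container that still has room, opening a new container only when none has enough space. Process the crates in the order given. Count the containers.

C1 (22 m³) → container 1 (remaining 8 m³)
C2 (14 m³) → container 2 (remaining 16 m³)
C3 (5 m³) → container 1 (remaining 3 m³)
C4 (3 m³) → container 1 (remaining 0 m³)
C5 (14 m³) → container 2 (remaining 2 m³)
C6 (7 m³) → container 3 (remaining 23 m³)
C7 (24 m³) → container 4 (remaining 6 m³)
C8 (16 m³) → container 3 (remaining 7 m³)
C9 (23 m³) → container 5 (remaining 7 m³)
C10 (18 m³) → container 6 (remaining 12 m³)
C11 (28 m³) → container 7 (remaining 2 m³)
C12 (14 m³) → container 8 (remaining 16 m³)
C13 (27 m³) → container 9 (remaining 3 m³)
C14 (29 m³) → container 10 (remaining 1 m³)
C15 (12 m³) → container 6 (remaining 0 m³)
Final containers: [22,5,3] [14,14] [7,16] [24] [23] [18,12] [28] [14] [27] [29].

10 containers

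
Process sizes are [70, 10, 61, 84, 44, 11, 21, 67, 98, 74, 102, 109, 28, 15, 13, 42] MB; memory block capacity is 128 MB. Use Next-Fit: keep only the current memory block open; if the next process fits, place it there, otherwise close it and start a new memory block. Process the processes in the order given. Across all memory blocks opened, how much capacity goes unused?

memory block 1: place 70 MB, 58 MB left
memory block 1: place 10 MB, 48 MB left
memory block 2: place 61 MB, 67 MB left
memory block 3: place 84 MB, 44 MB left
memory block 3: place 44 MB, 0 MB left
memory block 4: place 11 MB, 117 MB left
memory block 4: place 21 MB, 96 MB left
memory block 4: place 67 MB, 29 MB left
memory block 5: place 98 MB, 30 MB left
memory block 6: place 74 MB, 54 MB left
memory block 7: place 102 MB, 26 MB left
memory block 8: place 109 MB, 19 MB left
memory block 9: place 28 MB, 100 MB left
memory block 9: place 15 MB, 85 MB left
memory block 9: place 13 MB, 72 MB left
memory block 9: place 42 MB, 30 MB left
9 memory blocks × 128 MB = 1152 MB; used 849 MB; unused 303 MB.

303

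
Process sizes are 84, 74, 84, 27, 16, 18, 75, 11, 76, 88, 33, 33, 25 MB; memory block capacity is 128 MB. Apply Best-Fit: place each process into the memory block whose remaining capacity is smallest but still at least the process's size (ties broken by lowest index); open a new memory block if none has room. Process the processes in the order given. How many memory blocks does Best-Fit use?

84 MB → memory block 1 (remaining 44 MB)
74 MB → memory block 2 (remaining 54 MB)
84 MB → memory block 3 (remaining 44 MB)
27 MB → memory block 1 (remaining 17 MB)
16 MB → memory block 1 (remaining 1 MB)
18 MB → memory block 3 (remaining 26 MB)
75 MB → memory block 4 (remaining 53 MB)
11 MB → memory block 3 (remaining 15 MB)
76 MB → memory block 5 (remaining 52 MB)
88 MB → memory block 6 (remaining 40 MB)
33 MB → memory block 6 (remaining 7 MB)
33 MB → memory block 5 (remaining 19 MB)
25 MB → memory block 4 (remaining 28 MB)

6 memory blocks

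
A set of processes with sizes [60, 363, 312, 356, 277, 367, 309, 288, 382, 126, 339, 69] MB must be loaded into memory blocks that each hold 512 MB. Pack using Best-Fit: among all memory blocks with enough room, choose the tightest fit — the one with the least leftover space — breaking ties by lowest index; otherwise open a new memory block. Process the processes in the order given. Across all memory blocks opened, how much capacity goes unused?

memory block 1: place 60 MB, 452 MB left
memory block 1: place 363 MB, 89 MB left
memory block 2: place 312 MB, 200 MB left
memory block 3: place 356 MB, 156 MB left
memory block 4: place 277 MB, 235 MB left
memory block 5: place 367 MB, 145 MB left
memory block 6: place 309 MB, 203 MB left
memory block 7: place 288 MB, 224 MB left
memory block 8: place 382 MB, 130 MB left
memory block 8: place 126 MB, 4 MB left
memory block 9: place 339 MB, 173 MB left
memory block 1: place 69 MB, 20 MB left
9 memory blocks × 512 MB = 4608 MB; used 3248 MB; unused 1360 MB.

1360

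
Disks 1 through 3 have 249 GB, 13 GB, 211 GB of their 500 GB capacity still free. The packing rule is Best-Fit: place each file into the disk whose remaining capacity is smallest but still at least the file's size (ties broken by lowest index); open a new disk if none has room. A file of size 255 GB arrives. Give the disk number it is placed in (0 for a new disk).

0

No disk has ≥ 255 GB free, so a new disk is opened.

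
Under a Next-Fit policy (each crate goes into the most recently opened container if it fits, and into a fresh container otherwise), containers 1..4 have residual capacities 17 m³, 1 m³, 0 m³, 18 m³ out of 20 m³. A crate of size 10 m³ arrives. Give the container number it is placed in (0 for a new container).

4

Next-Fit only looks at container 4, which has 18 m³ free.
10 m³ fits there.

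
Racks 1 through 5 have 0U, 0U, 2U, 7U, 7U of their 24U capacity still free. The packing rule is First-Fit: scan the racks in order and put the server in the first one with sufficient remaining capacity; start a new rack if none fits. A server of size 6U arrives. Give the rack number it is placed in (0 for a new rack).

Racks with room: rack 4 (7U), rack 5 (7U).
The first with room is rack 4.

4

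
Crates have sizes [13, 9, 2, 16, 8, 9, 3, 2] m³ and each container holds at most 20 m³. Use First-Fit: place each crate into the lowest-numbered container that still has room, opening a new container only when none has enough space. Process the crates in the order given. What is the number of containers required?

container 1: place 13 m³, 7 m³ left
container 2: place 9 m³, 11 m³ left
container 1: place 2 m³, 5 m³ left
container 3: place 16 m³, 4 m³ left
container 2: place 8 m³, 3 m³ left
container 4: place 9 m³, 11 m³ left
container 1: place 3 m³, 2 m³ left
container 1: place 2 m³, 0 m³ left
Final containers: [13,2,3,2] [9,8] [16] [9].

4 containers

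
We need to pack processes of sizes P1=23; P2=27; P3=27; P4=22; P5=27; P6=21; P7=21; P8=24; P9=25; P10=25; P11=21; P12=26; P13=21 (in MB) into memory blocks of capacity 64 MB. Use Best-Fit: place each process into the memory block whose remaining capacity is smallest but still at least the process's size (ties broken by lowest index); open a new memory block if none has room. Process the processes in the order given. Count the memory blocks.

7

P1 (23 MB) → memory block 1 (remaining 41 MB)
P2 (27 MB) → memory block 1 (remaining 14 MB)
P3 (27 MB) → memory block 2 (remaining 37 MB)
P4 (22 MB) → memory block 2 (remaining 15 MB)
P5 (27 MB) → memory block 3 (remaining 37 MB)
P6 (21 MB) → memory block 3 (remaining 16 MB)
P7 (21 MB) → memory block 4 (remaining 43 MB)
P8 (24 MB) → memory block 4 (remaining 19 MB)
P9 (25 MB) → memory block 5 (remaining 39 MB)
P10 (25 MB) → memory block 5 (remaining 14 MB)
P11 (21 MB) → memory block 6 (remaining 43 MB)
P12 (26 MB) → memory block 6 (remaining 17 MB)
P13 (21 MB) → memory block 7 (remaining 43 MB)
Final memory blocks: [23,27] [27,22] [27,21] [21,24] [25,25] [21,26] [21].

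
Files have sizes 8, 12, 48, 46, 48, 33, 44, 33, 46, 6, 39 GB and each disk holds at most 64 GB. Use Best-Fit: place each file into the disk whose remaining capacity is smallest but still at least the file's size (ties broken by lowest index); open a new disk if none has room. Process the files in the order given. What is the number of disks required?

8 GB → disk 1 (remaining 56 GB)
12 GB → disk 1 (remaining 44 GB)
48 GB → disk 2 (remaining 16 GB)
46 GB → disk 3 (remaining 18 GB)
48 GB → disk 4 (remaining 16 GB)
33 GB → disk 1 (remaining 11 GB)
44 GB → disk 5 (remaining 20 GB)
33 GB → disk 6 (remaining 31 GB)
46 GB → disk 7 (remaining 18 GB)
6 GB → disk 1 (remaining 5 GB)
39 GB → disk 8 (remaining 25 GB)
Final disks: [8,12,33,6] [48] [46] [48] [44] [33] [46] [39].

8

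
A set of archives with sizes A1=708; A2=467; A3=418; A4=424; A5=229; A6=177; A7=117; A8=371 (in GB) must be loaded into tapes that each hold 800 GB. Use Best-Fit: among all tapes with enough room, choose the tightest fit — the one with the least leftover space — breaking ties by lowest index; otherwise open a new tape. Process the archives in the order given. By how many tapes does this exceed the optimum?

Best-Fit: [708] [467,229] [418,371] [424,177,117] → 4 tapes.
Total size 2911 GB; any packing needs at least ⌈2911/800⌉ = 4 tapes.
So 4 is already optimal.

0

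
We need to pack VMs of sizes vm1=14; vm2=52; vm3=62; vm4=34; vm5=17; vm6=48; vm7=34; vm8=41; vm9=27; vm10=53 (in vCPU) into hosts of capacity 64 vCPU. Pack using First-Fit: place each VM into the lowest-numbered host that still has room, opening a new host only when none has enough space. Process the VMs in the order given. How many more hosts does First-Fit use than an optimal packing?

1

First-Fit: [14,34] [52] [62] [17,34] [48] [41] [27] [53] → 8 hosts.
7 VMs exceed 32 vCPU (half the capacity), and no two of those can share a host, so at least 7 hosts are needed.
An optimal packing achieves that bound: [62] [53] [52] [48,14] [41,17] [34,27] [34] → 7 hosts.
Excess: 8 − 7 = 1.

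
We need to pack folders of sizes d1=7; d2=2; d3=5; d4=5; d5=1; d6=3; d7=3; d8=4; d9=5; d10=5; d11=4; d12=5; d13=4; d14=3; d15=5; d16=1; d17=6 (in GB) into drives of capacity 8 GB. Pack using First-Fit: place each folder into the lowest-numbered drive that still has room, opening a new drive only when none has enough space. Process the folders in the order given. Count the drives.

10

d1 (7 GB) → drive 1 (remaining 1 GB)
d2 (2 GB) → drive 2 (remaining 6 GB)
d3 (5 GB) → drive 2 (remaining 1 GB)
d4 (5 GB) → drive 3 (remaining 3 GB)
d5 (1 GB) → drive 1 (remaining 0 GB)
d6 (3 GB) → drive 3 (remaining 0 GB)
d7 (3 GB) → drive 4 (remaining 5 GB)
d8 (4 GB) → drive 4 (remaining 1 GB)
d9 (5 GB) → drive 5 (remaining 3 GB)
d10 (5 GB) → drive 6 (remaining 3 GB)
d11 (4 GB) → drive 7 (remaining 4 GB)
d12 (5 GB) → drive 8 (remaining 3 GB)
d13 (4 GB) → drive 7 (remaining 0 GB)
d14 (3 GB) → drive 5 (remaining 0 GB)
d15 (5 GB) → drive 9 (remaining 3 GB)
d16 (1 GB) → drive 2 (remaining 0 GB)
d17 (6 GB) → drive 10 (remaining 2 GB)
Final drives: [7,1] [2,5,1] [5,3] [3,4] [5,3] [5] [4,4] [5] [5] [6].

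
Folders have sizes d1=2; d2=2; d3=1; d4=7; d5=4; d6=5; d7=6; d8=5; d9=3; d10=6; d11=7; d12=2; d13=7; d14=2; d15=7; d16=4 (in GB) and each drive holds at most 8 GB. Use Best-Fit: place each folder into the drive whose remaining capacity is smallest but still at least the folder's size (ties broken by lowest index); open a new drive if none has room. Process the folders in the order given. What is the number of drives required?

drive 1: place d1 (2 GB), 6 GB left
drive 1: place d2 (2 GB), 4 GB left
drive 1: place d3 (1 GB), 3 GB left
drive 2: place d4 (7 GB), 1 GB left
drive 3: place d5 (4 GB), 4 GB left
drive 4: place d6 (5 GB), 3 GB left
drive 5: place d7 (6 GB), 2 GB left
drive 6: place d8 (5 GB), 3 GB left
drive 1: place d9 (3 GB), 0 GB left
drive 7: place d10 (6 GB), 2 GB left
drive 8: place d11 (7 GB), 1 GB left
drive 5: place d12 (2 GB), 0 GB left
drive 9: place d13 (7 GB), 1 GB left
drive 7: place d14 (2 GB), 0 GB left
drive 10: place d15 (7 GB), 1 GB left
drive 3: place d16 (4 GB), 0 GB left
Final drives: [2,2,1,3] [7] [4,4] [5] [6,2] [5] [6,2] [7] [7] [7].

10 drives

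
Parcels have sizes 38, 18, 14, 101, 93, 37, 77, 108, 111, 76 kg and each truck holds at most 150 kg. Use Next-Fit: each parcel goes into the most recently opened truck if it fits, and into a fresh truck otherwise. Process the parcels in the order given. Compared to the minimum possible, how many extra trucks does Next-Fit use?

Next-Fit: [38,18,14] [101] [93,37] [77] [108] [111] [76] → 7 trucks.
6 parcels exceed 75 kg (half the capacity), and no two of those can share a truck, so at least 6 trucks are needed.
An optimal packing achieves that bound: [111,38] [108,37] [101,18,14] [93] [77] [76] → 6 trucks.
Excess: 7 − 6 = 1.

1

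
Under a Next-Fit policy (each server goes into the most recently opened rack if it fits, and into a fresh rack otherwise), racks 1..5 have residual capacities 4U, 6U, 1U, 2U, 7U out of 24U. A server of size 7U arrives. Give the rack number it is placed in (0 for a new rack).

Next-Fit only looks at rack 5, which has 7U free.
7U fits there.

5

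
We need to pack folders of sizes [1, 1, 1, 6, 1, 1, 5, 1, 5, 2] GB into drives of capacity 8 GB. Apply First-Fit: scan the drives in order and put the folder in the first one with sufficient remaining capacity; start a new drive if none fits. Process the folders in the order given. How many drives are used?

4

1 GB → drive 1 (remaining 7 GB)
1 GB → drive 1 (remaining 6 GB)
1 GB → drive 1 (remaining 5 GB)
6 GB → drive 2 (remaining 2 GB)
1 GB → drive 1 (remaining 4 GB)
1 GB → drive 1 (remaining 3 GB)
5 GB → drive 3 (remaining 3 GB)
1 GB → drive 1 (remaining 2 GB)
5 GB → drive 4 (remaining 3 GB)
2 GB → drive 1 (remaining 0 GB)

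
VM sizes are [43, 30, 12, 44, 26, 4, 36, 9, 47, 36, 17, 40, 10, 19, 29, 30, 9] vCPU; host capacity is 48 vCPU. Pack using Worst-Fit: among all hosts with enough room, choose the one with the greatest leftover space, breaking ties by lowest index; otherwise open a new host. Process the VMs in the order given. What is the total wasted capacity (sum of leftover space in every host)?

87

Put 43 vCPU in host 1; 5 vCPU remain.
Put 30 vCPU in host 2; 18 vCPU remain.
Put 12 vCPU in host 2; 6 vCPU remain.
Put 44 vCPU in host 3; 4 vCPU remain.
Put 26 vCPU in host 4; 22 vCPU remain.
Put 4 vCPU in host 4; 18 vCPU remain.
Put 36 vCPU in host 5; 12 vCPU remain.
Put 9 vCPU in host 4; 9 vCPU remain.
Put 47 vCPU in host 6; 1 vCPU remain.
Put 36 vCPU in host 7; 12 vCPU remain.
Put 17 vCPU in host 8; 31 vCPU remain.
Put 40 vCPU in host 9; 8 vCPU remain.
Put 10 vCPU in host 8; 21 vCPU remain.
Put 19 vCPU in host 8; 2 vCPU remain.
Put 29 vCPU in host 10; 19 vCPU remain.
Put 30 vCPU in host 11; 18 vCPU remain.
Put 9 vCPU in host 10; 10 vCPU remain.
11 hosts × 48 vCPU = 528 vCPU; used 441 vCPU; unused 87 vCPU.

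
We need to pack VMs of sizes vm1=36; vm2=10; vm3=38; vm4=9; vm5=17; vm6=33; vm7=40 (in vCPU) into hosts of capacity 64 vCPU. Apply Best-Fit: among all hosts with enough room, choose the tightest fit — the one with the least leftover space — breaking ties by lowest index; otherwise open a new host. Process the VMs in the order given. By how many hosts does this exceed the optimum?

0

Best-Fit: [36,10,9] [38,17] [33] [40] → 4 hosts.
4 VMs exceed 32 vCPU (half the capacity), and no two of those can share a host, so at least 4 hosts are needed.
So 4 is already optimal.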